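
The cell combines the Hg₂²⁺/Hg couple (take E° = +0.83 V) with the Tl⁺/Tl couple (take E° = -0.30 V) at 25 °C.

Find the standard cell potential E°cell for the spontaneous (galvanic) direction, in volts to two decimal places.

The Hg₂²⁺/Hg couple has the higher reduction potential, so it is the cathode; Tl⁺/Tl is oxidised at the anode.
E°cell = E°(cathode) − E°(anode) = (+0.83) − (-0.30) = +1.13 V.
Since E°cell > 0, the reaction is spontaneous under standard conditions.

+1.13 V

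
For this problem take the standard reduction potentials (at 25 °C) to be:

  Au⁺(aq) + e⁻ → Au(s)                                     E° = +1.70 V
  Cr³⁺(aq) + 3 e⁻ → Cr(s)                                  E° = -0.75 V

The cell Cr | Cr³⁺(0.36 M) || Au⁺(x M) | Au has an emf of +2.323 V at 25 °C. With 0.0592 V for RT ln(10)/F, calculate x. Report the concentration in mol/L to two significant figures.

0.0051 M

Au⁺/Au is the cathode, Cr³⁺/Cr the anode: E°cell = +2.45 V, n = 3.
Overall reaction: 3 Au⁺(aq) + Cr(s) → 3 Au(s) + Cr³⁺(aq); Q = [Cr³⁺]^1/[Au⁺]^3.
From E = E° − (0.0592/n) log Q: log Q = (E° − E)·n/0.0592 = (+2.45 − (+2.323))·3/0.0592 = 6.4358.
So 3·log[Au⁺] = 1·log(0.36) − log Q = -0.4437 − (6.4358) = -6.8795; log[Au⁺] = -6.8795 / 3 = -2.2932; [Au⁺] = 10^(-2.2932) ≈ 0.0051 M.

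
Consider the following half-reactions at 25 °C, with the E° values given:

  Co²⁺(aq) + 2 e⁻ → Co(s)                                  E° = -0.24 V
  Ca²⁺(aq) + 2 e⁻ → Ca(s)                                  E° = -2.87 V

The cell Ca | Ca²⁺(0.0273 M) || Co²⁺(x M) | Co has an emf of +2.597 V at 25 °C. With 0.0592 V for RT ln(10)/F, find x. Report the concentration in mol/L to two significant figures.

0.0021 M

Co²⁺/Co is the cathode, Ca²⁺/Ca the anode: E°cell = +2.63 V, n = 2.
Overall reaction: Co²⁺(aq) + Ca(s) → Co(s) + Ca²⁺(aq); Q = [Ca²⁺]^1/[Co²⁺]^1.
From E = E° − (0.0592/n) log Q: log Q = (E° − E)·n/0.0592 = (+2.63 − (+2.597))·2/0.0592 = 1.1149.
So 1·log[Co²⁺] = 1·log(0.0273) − log Q = -1.5638 − (1.1149) = -2.6787; [Co²⁺] = 10^(-2.6787) ≈ 0.0021 M.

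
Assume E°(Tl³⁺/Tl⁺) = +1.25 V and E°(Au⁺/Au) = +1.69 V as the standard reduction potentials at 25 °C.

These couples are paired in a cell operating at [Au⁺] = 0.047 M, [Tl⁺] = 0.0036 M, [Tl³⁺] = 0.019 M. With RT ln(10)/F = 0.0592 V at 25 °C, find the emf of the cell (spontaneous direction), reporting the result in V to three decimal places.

Au⁺/Au is the cathode (higher E°), Tl³⁺/Tl⁺ the anode: E°cell = +1.69 − (+1.25) = +0.44 V, n = 2.
Overall: 2 Au⁺(aq) + Tl⁺(aq) → 2 Au(s) + Tl³⁺(aq)
Q = [Tl³⁺] / ([Au⁺]^2·[Tl⁺]); log Q = 3.378.
E = E° − (0.0592/n) log Q = +0.44 − (0.0592/2)(3.378) = +0.340 V.

+0.340 V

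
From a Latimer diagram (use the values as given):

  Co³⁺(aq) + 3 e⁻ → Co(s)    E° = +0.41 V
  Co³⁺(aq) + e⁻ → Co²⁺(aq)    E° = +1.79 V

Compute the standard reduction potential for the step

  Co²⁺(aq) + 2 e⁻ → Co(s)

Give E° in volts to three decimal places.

Sequential free energies add, so n₃E°₃ = n₁E°₁ + n₂E°₂.
With n₃ = 3, and the known step contributing 1×(+1.79) V, the unknown satisfies 2·E° = 3×(+0.41) − 1×(+1.79) = -0.560.
E° = -0.560 / 2 = -0.280 V.

-0.280 V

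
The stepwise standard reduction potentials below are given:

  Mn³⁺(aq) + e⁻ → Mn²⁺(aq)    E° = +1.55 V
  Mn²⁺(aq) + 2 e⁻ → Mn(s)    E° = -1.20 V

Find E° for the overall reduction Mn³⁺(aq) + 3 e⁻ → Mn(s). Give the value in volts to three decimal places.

Since ΔG° = −nFE° is additive over sequential reductions, n₃E°₃ = n₁E°₁ + n₂E°₂.
E°₃ = (1×+1.55 + 2×-1.20) / 3 = (-0.850) / 3 = -0.283 V.

-0.283 V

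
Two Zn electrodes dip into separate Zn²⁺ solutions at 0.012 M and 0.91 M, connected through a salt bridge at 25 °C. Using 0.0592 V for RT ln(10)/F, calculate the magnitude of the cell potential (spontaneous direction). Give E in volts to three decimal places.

For a concentration cell E°cell = 0. The 0.91 M side is the cathode (reduction is favoured where [Zn²⁺] is higher).
With n = 2, E = −(0.0592/2) log([Zn²⁺]ₐₙ/[Zn²⁺]꜀ₐₜ) = −(0.0592/2) log(0.012/0.91) = −(0.0592/2)(-1.880) = +0.056 V.

+0.056 V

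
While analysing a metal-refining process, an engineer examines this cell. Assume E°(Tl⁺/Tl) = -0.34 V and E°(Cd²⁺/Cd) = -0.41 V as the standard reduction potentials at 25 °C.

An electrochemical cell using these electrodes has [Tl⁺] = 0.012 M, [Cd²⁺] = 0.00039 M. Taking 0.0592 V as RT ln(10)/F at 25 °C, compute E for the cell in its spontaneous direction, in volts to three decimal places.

+0.057 V

Tl⁺/Tl is the cathode (higher E°), Cd²⁺/Cd the anode: E°cell = -0.34 − (-0.41) = +0.07 V, n = 2.
Overall: 2 Tl⁺(aq) + Cd(s) → 2 Tl(s) + Cd²⁺(aq)
Q = [Cd²⁺] / ([Tl⁺]^2); log Q = 0.433.
E = E° − (0.0592/n) log Q = +0.07 − (0.0592/2)(0.433) = +0.057 V.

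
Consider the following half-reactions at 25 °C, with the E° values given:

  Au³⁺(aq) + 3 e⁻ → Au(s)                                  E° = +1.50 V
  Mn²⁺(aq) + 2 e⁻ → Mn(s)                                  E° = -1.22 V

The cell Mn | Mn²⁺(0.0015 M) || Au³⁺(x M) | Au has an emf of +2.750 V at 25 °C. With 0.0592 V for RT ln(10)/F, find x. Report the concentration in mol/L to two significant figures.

Au³⁺/Au is the cathode, Mn²⁺/Mn the anode: E°cell = +2.72 V, n = 6.
Overall reaction: 2 Au³⁺(aq) + 3 Mn(s) → 2 Au(s) + 3 Mn²⁺(aq); Q = [Mn²⁺]^3/[Au³⁺]^2.
From E = E° − (0.0592/n) log Q: log Q = (E° − E)·n/0.0592 = (+2.72 − (+2.750))·6/0.0592 = -3.0405.
So 2·log[Au³⁺] = 3·log(0.0015) − log Q = -8.4717 − (-3.0405) = -5.4312; log[Au³⁺] = -5.4312 / 2 = -2.7156; [Au³⁺] = 10^(-2.7156) ≈ 0.0019 M.

0.0019 M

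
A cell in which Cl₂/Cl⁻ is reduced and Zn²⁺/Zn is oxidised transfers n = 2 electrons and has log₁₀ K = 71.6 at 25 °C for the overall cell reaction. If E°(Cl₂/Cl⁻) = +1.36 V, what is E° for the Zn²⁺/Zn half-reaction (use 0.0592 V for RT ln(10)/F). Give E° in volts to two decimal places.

E°cell = (0.0592/n)·log K = (0.0592/2)(71.6) = +2.119 V.
Since Cl₂/Cl⁻ is the cathode and Zn²⁺/Zn the anode, E°cell = E°(Cl₂/Cl⁻) − E°(Zn²⁺/Zn).
So E°(Zn²⁺/Zn) = E°(Cl₂/Cl⁻) − E°cell = (+1.36) − (+2.119) = -0.76 V.

-0.76 V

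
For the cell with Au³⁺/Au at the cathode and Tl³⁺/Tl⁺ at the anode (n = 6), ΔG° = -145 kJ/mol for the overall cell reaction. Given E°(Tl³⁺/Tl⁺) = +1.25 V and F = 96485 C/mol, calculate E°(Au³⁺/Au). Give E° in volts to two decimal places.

E°cell = −ΔG°/(nF) = −(-145×10³)/((6)(96485)) = +0.250 V.
Since Au³⁺/Au is the cathode and Tl³⁺/Tl⁺ the anode, E°cell = E°(Au³⁺/Au) − E°(Tl³⁺/Tl⁺).
So E°(Au³⁺/Au) = E°cell + E°(Tl³⁺/Tl⁺) = +0.250 + (+1.25) = +1.50 V.

+1.50 V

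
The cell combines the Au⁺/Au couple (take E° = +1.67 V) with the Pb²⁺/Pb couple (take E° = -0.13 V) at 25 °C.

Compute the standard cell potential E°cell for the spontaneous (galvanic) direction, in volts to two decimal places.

+1.80 V

The Au⁺/Au couple has the higher reduction potential, so it is the cathode; Pb²⁺/Pb is oxidised at the anode.
E°cell = E°(cathode) − E°(anode) = (+1.67) − (-0.13) = +1.80 V.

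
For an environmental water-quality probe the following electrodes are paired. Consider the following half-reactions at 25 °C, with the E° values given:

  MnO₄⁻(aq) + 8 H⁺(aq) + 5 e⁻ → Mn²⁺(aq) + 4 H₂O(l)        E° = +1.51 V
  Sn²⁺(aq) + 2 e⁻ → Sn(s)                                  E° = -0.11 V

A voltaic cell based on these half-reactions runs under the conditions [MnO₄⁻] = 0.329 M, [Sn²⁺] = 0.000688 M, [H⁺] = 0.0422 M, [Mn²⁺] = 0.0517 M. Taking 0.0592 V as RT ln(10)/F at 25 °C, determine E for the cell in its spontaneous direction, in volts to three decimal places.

+1.593 V

MnO₄⁻/Mn²⁺ is the cathode (higher E°), Sn²⁺/Sn the anode: E°cell = +1.51 − (-0.11) = +1.62 V, n = 10.
Overall: 2 MnO₄⁻(aq) + 16 H⁺(aq) + 5 Sn(s) → 2 Mn²⁺(aq) + 8 H₂O(l) + 5 Sn²⁺(aq)
Q = [Mn²⁺]^2·[Sn²⁺]^5 / ([MnO₄⁻]^2·[H⁺]^16); log Q = 4.576.
E = E° − (0.0592/n) log Q = +1.62 − (0.0592/10)(4.576) = +1.593 V.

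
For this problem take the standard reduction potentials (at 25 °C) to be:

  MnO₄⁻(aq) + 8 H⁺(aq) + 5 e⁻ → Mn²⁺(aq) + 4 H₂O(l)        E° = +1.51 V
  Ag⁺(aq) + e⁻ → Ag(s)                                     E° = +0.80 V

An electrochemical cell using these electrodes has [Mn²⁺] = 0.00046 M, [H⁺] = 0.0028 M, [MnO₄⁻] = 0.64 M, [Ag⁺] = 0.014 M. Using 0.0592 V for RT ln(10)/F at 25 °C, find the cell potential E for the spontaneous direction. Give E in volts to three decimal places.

+0.615 V

MnO₄⁻/Mn²⁺ is the cathode (higher E°), Ag⁺/Ag the anode: E°cell = +1.51 − (+0.80) = +0.71 V, n = 5.
Overall: MnO₄⁻(aq) + 8 H⁺(aq) + 5 Ag(s) → Mn²⁺(aq) + 4 H₂O(l) + 5 Ag⁺(aq)
Q = [Mn²⁺]·[Ag⁺]^5 / ([MnO₄⁻]·[H⁺]^8); log Q = 8.010.
E = E° − (0.0592/n) log Q = +0.71 − (0.0592/5)(8.010) = +0.615 V.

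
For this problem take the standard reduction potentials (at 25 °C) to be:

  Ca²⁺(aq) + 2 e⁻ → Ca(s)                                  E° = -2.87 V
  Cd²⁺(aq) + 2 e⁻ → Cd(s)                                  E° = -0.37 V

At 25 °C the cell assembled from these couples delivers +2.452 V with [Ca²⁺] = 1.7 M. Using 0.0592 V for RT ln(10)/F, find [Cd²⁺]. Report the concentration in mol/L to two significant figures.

0.041 M

Cd²⁺/Cd is the cathode, Ca²⁺/Ca the anode: E°cell = +2.50 V, n = 2.
Overall reaction: Cd²⁺(aq) + Ca(s) → Cd(s) + Ca²⁺(aq); Q = [Ca²⁺]^1/[Cd²⁺]^1.
From E = E° − (0.0592/n) log Q: log Q = (E° − E)·n/0.0592 = (+2.50 − (+2.452))·2/0.0592 = 1.6216.
So 1·log[Cd²⁺] = 1·log(1.7) − log Q = 0.2304 − (1.6216) = -1.3912; [Cd²⁺] = 10^(-1.3912) ≈ 0.041 M.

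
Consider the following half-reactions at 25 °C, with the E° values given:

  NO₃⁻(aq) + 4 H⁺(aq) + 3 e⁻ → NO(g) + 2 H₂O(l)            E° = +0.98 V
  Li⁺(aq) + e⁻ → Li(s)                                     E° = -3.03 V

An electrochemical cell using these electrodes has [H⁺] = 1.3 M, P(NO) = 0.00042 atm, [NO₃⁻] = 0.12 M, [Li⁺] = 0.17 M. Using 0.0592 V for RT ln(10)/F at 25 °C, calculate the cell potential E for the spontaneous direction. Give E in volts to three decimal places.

NO₃⁻/NO is the cathode (higher E°), Li⁺/Li the anode: E°cell = +0.98 − (-3.03) = +4.01 V, n = 3.
Overall: NO₃⁻(aq) + 4 H⁺(aq) + 3 Li(s) → NO(g) + 2 H₂O(l) + 3 Li⁺(aq)
Q = P(NO)·[Li⁺]^3 / ([NO₃⁻]·[H⁺]^4); log Q = -5.220.
E = E° − (0.0592/n) log Q = +4.01 − (0.0592/3)(-5.220) = +4.113 V.

+4.113 V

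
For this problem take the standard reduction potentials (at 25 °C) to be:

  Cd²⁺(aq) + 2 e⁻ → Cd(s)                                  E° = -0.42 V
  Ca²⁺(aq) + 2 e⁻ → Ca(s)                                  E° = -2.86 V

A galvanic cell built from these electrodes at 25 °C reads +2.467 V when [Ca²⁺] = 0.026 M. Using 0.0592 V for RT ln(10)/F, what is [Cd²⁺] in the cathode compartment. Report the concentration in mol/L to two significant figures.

0.21 M

Cd²⁺/Cd is the cathode, Ca²⁺/Ca the anode: E°cell = +2.44 V, n = 2.
Overall reaction: Cd²⁺(aq) + Ca(s) → Cd(s) + Ca²⁺(aq); Q = [Ca²⁺]^1/[Cd²⁺]^1.
From E = E° − (0.0592/n) log Q: log Q = (E° − E)·n/0.0592 = (+2.44 − (+2.467))·2/0.0592 = -0.9122.
So 1·log[Cd²⁺] = 1·log(0.026) − log Q = -1.5850 − (-0.9122) = -0.6728; [Cd²⁺] = 10^(-0.6728) ≈ 0.21 M.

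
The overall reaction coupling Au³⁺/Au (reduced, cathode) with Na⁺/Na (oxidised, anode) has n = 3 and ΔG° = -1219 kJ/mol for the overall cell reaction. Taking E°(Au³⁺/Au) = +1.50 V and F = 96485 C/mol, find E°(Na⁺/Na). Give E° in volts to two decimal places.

E°cell = −ΔG°/(nF) = −(-1219×10³)/((3)(96485)) = +4.211 V.
Since Au³⁺/Au is the cathode and Na⁺/Na the anode, E°cell = E°(Au³⁺/Au) − E°(Na⁺/Na).
So E°(Na⁺/Na) = E°(Au³⁺/Au) − E°cell = (+1.50) − (+4.211) = -2.71 V.

-2.71 V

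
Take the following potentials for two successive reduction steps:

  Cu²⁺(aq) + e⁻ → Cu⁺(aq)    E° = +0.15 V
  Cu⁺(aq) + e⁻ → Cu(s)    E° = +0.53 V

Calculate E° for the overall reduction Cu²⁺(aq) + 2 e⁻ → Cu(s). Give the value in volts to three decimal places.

+0.340 V

Adding the free-energy changes (−nFE°) of the two steps gives −n₃FE°₃ = −n₁FE°₁ − n₂FE°₂.
E°₃ = (1×+0.15 + 1×+0.53) / 2 = (+0.680) / 2 = +0.340 V.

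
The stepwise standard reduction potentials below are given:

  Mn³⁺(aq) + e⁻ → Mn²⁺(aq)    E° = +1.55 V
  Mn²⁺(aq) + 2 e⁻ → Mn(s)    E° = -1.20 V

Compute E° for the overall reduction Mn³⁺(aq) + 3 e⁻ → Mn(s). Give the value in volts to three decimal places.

-0.283 V

Since ΔG° = −nFE° is additive over sequential reductions, n₃E°₃ = n₁E°₁ + n₂E°₂.
E°₃ = (1×+1.55 + 2×-1.20) / 3 = (-0.850) / 3 = -0.283 V.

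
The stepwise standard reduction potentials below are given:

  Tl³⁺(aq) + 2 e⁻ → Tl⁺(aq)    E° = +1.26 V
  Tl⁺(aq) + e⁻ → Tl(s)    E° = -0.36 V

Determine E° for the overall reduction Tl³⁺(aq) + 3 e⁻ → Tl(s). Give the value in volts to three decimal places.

+0.720 V

Since ΔG° = −nFE° is additive over sequential reductions, n₃E°₃ = n₁E°₁ + n₂E°₂.
E°₃ = (2×+1.26 + 1×-0.36) / 3 = (+2.160) / 3 = +0.720 V.
Simply averaging or adding the two E° values would be wrong; the electron-weighted sum is required.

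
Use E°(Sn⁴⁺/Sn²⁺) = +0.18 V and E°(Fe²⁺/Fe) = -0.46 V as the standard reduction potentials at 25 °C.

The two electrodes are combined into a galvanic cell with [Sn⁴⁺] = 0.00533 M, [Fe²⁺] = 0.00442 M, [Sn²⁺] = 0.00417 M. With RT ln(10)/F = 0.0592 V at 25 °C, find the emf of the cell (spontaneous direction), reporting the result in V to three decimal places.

Sn⁴⁺/Sn²⁺ is the cathode (higher E°), Fe²⁺/Fe the anode: E°cell = +0.18 − (-0.46) = +0.64 V, n = 2.
Overall: Sn⁴⁺(aq) + Fe(s) → Sn²⁺(aq) + Fe²⁺(aq)
Q = [Sn²⁺]·[Fe²⁺] / ([Sn⁴⁺]); log Q = -2.461.
E = E° − (0.0592/n) log Q = +0.64 − (0.0592/2)(-2.461) = +0.713 V.

+0.713 V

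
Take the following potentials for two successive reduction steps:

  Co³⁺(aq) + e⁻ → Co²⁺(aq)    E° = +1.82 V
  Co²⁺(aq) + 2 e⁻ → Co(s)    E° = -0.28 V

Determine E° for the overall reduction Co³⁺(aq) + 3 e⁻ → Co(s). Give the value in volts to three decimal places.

+0.420 V

Adding the free-energy changes (−nFE°) of the two steps gives −n₃FE°₃ = −n₁FE°₁ − n₂FE°₂.
E°₃ = (1×+1.82 + 2×-0.28) / 3 = (+1.260) / 3 = +0.420 V.
E° values themselves are not directly additive — weighting by electron count is essential.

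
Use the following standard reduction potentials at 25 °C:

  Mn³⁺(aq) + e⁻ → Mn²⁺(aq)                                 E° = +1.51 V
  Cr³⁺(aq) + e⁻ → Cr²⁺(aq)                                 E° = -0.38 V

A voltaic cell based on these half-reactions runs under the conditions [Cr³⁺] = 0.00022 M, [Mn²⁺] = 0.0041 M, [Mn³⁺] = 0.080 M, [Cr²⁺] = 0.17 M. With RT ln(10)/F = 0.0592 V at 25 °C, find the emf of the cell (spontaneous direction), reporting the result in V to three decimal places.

+2.137 V

Mn³⁺/Mn²⁺ is the cathode (higher E°), Cr³⁺/Cr²⁺ the anode: E°cell = +1.51 − (-0.38) = +1.89 V, n = 1.
Overall: Mn³⁺(aq) + Cr²⁺(aq) → Mn²⁺(aq) + Cr³⁺(aq)
Q = [Mn²⁺]·[Cr³⁺] / ([Mn³⁺]·[Cr²⁺]); log Q = -4.178.
E = E° − (0.0592/n) log Q = +1.89 − (0.0592/1)(-4.178) = +2.137 V.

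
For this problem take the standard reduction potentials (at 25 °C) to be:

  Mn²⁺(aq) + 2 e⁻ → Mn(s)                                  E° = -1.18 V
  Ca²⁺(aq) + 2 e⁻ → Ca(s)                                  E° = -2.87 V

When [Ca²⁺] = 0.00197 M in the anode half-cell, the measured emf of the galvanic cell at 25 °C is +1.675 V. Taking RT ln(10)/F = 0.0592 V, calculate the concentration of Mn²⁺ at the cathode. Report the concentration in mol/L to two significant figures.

0.00061 M

Mn²⁺/Mn is the cathode, Ca²⁺/Ca the anode: E°cell = +1.69 V, n = 2.
Overall reaction: Mn²⁺(aq) + Ca(s) → Mn(s) + Ca²⁺(aq); Q = [Ca²⁺]^1/[Mn²⁺]^1.
From E = E° − (0.0592/n) log Q: log Q = (E° − E)·n/0.0592 = (+1.69 − (+1.675))·2/0.0592 = 0.5068.
So 1·log[Mn²⁺] = 1·log(0.00197) − log Q = -2.7055 − (0.5068) = -3.2123; [Mn²⁺] = 10^(-3.2123) ≈ 0.00061 M.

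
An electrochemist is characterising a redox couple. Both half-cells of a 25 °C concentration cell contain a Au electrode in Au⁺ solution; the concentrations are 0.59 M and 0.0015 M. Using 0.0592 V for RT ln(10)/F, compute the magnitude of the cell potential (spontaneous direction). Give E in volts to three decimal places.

+0.154 V

For a concentration cell E°cell = 0. The 0.59 M side is the cathode (reduction is favoured where [Au⁺] is higher).
With n = 1, E = −(0.0592/1) log([Au⁺]ₐₙ/[Au⁺]꜀ₐₜ) = −(0.0592/1) log(0.0015/0.59) = −(0.0592/1)(-2.595) = +0.154 V.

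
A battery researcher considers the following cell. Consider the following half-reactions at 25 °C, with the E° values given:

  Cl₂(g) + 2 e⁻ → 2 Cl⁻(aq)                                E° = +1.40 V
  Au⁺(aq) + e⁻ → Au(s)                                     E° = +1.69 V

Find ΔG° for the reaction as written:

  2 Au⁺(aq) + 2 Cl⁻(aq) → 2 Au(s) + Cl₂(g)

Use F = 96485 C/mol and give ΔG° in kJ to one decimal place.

As written, Au⁺/Au is reduced (cathode) and Cl₂/Cl⁻ is oxidised (anode), so E°cell = (+1.69) − (+1.40) = +0.29 V.
Balancing electrons gives n = 2.
ΔG° = −nFE° = −(2)(96485)(+0.29) = -55,961 J = -56.0 kJ.

-56.0 kJ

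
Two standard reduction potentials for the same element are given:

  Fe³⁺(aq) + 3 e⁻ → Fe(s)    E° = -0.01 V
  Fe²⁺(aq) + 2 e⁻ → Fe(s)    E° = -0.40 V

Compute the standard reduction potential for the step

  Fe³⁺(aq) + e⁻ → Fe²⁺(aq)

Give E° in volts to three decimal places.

+0.770 V

Sequential free energies add, so n₃E°₃ = n₁E°₁ + n₂E°₂.
With n₃ = 3, and the known step contributing 2×(-0.40) V, the unknown satisfies 1·E° = 3×(-0.01) − 2×(-0.40) = +0.770.
E° = +0.770 / 1 = +0.770 V.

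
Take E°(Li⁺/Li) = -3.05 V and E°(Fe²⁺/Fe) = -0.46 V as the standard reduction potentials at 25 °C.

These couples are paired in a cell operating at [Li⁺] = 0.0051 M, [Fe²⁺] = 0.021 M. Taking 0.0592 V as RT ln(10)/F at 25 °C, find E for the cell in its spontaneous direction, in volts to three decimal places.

+2.676 V

Fe²⁺/Fe is the cathode (higher E°), Li⁺/Li the anode: E°cell = -0.46 − (-3.05) = +2.59 V, n = 2.
Overall: Fe²⁺(aq) + 2 Li(s) → Fe(s) + 2 Li⁺(aq)
Q = [Li⁺]^2 / ([Fe²⁺]); log Q = -2.907.
E = E° − (0.0592/n) log Q = +2.59 − (0.0592/2)(-2.907) = +2.676 V.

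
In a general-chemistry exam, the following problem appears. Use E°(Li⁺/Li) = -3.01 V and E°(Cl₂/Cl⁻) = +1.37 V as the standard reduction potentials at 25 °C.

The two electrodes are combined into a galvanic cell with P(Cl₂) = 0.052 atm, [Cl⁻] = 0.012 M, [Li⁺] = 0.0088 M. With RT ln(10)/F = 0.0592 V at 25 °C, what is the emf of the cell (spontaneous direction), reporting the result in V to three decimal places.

+4.577 V

Cl₂/Cl⁻ is the cathode (higher E°), Li⁺/Li the anode: E°cell = +1.37 − (-3.01) = +4.38 V, n = 2.
Overall: Cl₂(g) + 2 Li(s) → 2 Cl⁻(aq) + 2 Li⁺(aq)
Q = [Cl⁻]^2·[Li⁺]^2 / (P(Cl₂)); log Q = -6.669.
E = E° − (0.0592/n) log Q = +4.38 − (0.0592/2)(-6.669) = +4.577 V.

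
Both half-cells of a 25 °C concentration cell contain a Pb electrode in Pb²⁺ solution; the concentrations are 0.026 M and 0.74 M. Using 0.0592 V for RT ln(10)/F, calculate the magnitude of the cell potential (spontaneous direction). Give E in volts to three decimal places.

For a concentration cell E°cell = 0. The 0.74 M side is the cathode (reduction is favoured where [Pb²⁺] is higher).
With n = 2, E = −(0.0592/2) log([Pb²⁺]ₐₙ/[Pb²⁺]꜀ₐₜ) = −(0.0592/2) log(0.026/0.74) = −(0.0592/2)(-1.454) = +0.043 V.

+0.043 V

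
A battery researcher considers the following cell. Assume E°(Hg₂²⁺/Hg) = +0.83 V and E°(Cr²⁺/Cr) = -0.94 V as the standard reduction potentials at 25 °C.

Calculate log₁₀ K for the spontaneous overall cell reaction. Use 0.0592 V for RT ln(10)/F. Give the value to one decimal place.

Cathode: Hg₂²⁺/Hg; anode: Cr²⁺/Cr. E°cell = +1.77 V, n = 2.
log K = nE°cell / 0.0592 = (2)(+1.77) / 0.0592 = 59.8.

59.8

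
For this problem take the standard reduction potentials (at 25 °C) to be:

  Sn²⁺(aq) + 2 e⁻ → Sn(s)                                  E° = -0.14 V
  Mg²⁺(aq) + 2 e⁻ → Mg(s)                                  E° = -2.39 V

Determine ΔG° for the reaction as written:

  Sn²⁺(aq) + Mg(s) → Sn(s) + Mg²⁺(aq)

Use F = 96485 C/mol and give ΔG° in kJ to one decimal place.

-434.2 kJ

As written, Sn²⁺/Sn is reduced (cathode) and Mg²⁺/Mg is oxidised (anode), so E°cell = (-0.14) − (-2.39) = +2.25 V.
Balancing electrons gives n = 2.
ΔG° = −nFE° = −(2)(96485)(+2.25) = -434,182 J = -434.2 kJ.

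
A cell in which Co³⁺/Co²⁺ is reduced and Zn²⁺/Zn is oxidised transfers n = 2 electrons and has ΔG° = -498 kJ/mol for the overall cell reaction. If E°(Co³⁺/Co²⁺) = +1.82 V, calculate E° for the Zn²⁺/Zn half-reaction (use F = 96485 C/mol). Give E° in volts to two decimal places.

-0.76 V

E°cell = −ΔG°/(nF) = −(-498×10³)/((2)(96485)) = +2.581 V.
Since Co³⁺/Co²⁺ is the cathode and Zn²⁺/Zn the anode, E°cell = E°(Co³⁺/Co²⁺) − E°(Zn²⁺/Zn).
So E°(Zn²⁺/Zn) = E°(Co³⁺/Co²⁺) − E°cell = (+1.82) − (+2.581) = -0.76 V.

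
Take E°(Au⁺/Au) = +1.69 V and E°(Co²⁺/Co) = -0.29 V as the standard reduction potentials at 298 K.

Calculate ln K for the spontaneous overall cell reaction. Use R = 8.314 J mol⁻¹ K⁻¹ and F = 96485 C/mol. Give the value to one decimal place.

Cathode: Au⁺/Au; anode: Co²⁺/Co. E°cell = (+1.69) − (-0.29) = +1.98 V, with n = 2.
ΔG° = −nFE° = −RT ln K, so ln K = nFE°/(RT) = (2)(96485)(+1.98) / ((8.314)(298)) = 154.216.

154.2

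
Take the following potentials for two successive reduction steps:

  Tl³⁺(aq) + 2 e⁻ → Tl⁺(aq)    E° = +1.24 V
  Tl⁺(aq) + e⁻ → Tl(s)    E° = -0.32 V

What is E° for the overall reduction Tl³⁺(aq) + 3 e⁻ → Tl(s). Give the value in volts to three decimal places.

+0.720 V

Standard free energies of sequential steps add: ΔG°₃ = ΔG°₁ + ΔG°₂, so n₃E°₃ = n₁E°₁ + n₂E°₂.
E°₃ = (2×+1.24 + 1×-0.32) / 3 = (+2.160) / 3 = +0.720 V.
Simply averaging or adding the two E° values would be wrong; the electron-weighted sum is required.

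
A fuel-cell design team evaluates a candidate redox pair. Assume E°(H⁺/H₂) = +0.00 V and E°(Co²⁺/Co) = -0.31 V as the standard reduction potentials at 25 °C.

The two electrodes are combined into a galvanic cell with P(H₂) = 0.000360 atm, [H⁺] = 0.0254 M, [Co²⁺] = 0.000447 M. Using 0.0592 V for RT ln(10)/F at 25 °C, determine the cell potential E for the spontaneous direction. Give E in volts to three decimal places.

+0.417 V

H⁺/H₂ is the cathode (higher E°), Co²⁺/Co the anode: E°cell = +0.00 − (-0.31) = +0.31 V, n = 2.
Overall: 2 H⁺(aq) + Co(s) → H₂(g) + Co²⁺(aq)
Q = P(H₂)·[Co²⁺] / ([H⁺]^2); log Q = -3.603.
E = E° − (0.0592/n) log Q = +0.31 − (0.0592/2)(-3.603) = +0.417 V.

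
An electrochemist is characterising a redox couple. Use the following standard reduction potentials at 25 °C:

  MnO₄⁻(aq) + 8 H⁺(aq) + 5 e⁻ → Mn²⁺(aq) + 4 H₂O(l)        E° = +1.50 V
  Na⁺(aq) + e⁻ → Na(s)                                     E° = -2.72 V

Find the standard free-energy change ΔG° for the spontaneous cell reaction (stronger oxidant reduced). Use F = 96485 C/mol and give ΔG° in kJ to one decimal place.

MnO₄⁻/Mn²⁺ (E° = +1.50 V) is the cathode; Na⁺/Na (E° = -2.72 V) is the anode, so E°cell = +4.22 V.
Balancing electrons gives n = 5 (lcm of 5 and 1).
ΔG° = −nFE° = −(5)(96485)(+4.22) = -2,035,833 J = -2035.8 kJ.

-2035.8 kJ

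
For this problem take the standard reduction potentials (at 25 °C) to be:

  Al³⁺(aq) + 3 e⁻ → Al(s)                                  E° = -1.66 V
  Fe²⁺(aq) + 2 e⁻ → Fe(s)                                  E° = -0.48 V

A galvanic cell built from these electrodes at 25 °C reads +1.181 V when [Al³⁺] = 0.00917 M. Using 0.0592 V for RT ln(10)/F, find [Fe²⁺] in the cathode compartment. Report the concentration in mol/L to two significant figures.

0.047 M

Fe²⁺/Fe is the cathode, Al³⁺/Al the anode: E°cell = +1.18 V, n = 6.
Overall reaction: 3 Fe²⁺(aq) + 2 Al(s) → 3 Fe(s) + 2 Al³⁺(aq); Q = [Al³⁺]^2/[Fe²⁺]^3.
From E = E° − (0.0592/n) log Q: log Q = (E° − E)·n/0.0592 = (+1.18 − (+1.181))·6/0.0592 = -0.1014.
So 3·log[Fe²⁺] = 2·log(0.00917) − log Q = -4.0753 − (-0.1014) = -3.9739; log[Fe²⁺] = -3.9739 / 3 = -1.3246; [Fe²⁺] = 10^(-1.3246) ≈ 0.047 M.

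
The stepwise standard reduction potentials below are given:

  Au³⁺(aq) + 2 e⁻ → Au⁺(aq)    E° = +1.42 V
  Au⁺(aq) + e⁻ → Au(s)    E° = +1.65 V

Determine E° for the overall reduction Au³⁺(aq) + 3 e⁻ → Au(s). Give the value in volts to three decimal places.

+1.497 V

Standard free energies of sequential steps add: ΔG°₃ = ΔG°₁ + ΔG°₂, so n₃E°₃ = n₁E°₁ + n₂E°₂.
E°₃ = (2×+1.42 + 1×+1.65) / 3 = (+4.490) / 3 = +1.497 V.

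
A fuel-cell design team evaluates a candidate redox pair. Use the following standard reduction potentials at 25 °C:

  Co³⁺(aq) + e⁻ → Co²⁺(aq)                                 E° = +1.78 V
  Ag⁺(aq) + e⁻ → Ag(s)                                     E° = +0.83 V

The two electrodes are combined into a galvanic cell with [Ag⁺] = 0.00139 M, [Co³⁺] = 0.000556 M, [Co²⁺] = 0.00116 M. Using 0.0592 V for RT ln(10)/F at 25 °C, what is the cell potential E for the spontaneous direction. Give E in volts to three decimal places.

+1.100 V

Co³⁺/Co²⁺ is the cathode (higher E°), Ag⁺/Ag the anode: E°cell = +1.78 − (+0.83) = +0.95 V, n = 1.
Overall: Co³⁺(aq) + Ag(s) → Co²⁺(aq) + Ag⁺(aq)
Q = [Co²⁺]·[Ag⁺] / ([Co³⁺]); log Q = -2.538.
E = E° − (0.0592/n) log Q = +0.95 − (0.0592/1)(-2.538) = +1.100 V.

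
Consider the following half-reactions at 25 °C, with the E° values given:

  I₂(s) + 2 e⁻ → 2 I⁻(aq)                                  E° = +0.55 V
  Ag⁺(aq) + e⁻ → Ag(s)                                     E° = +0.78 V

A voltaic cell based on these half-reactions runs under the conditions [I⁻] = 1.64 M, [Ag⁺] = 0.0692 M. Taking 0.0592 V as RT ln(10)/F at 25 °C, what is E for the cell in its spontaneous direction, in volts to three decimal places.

Ag⁺/Ag is the cathode (higher E°), I₂/I⁻ the anode: E°cell = +0.78 − (+0.55) = +0.23 V, n = 2.
Overall: 2 Ag⁺(aq) + 2 I⁻(aq) → 2 Ag(s) + I₂(s)
Q = 1 / ([Ag⁺]^2·[I⁻]^2); log Q = 1.890.
E = E° − (0.0592/n) log Q = +0.23 − (0.0592/2)(1.890) = +0.174 V.

+0.174 V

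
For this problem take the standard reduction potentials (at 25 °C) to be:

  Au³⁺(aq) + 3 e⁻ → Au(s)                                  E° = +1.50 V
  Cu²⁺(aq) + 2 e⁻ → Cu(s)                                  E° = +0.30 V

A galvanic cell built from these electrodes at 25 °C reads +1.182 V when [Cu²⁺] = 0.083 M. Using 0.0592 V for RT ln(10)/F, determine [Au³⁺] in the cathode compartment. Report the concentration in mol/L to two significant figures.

Au³⁺/Au is the cathode, Cu²⁺/Cu the anode: E°cell = +1.20 V, n = 6.
Overall reaction: 2 Au³⁺(aq) + 3 Cu(s) → 2 Au(s) + 3 Cu²⁺(aq); Q = [Cu²⁺]^3/[Au³⁺]^2.
From E = E° − (0.0592/n) log Q: log Q = (E° − E)·n/0.0592 = (+1.20 − (+1.182))·6/0.0592 = 1.8243.
So 2·log[Au³⁺] = 3·log(0.083) − log Q = -3.2428 − (1.8243) = -5.0671; log[Au³⁺] = -5.0671 / 2 = -2.5335; [Au³⁺] = 10^(-2.5335) ≈ 0.0029 M.

0.0029 M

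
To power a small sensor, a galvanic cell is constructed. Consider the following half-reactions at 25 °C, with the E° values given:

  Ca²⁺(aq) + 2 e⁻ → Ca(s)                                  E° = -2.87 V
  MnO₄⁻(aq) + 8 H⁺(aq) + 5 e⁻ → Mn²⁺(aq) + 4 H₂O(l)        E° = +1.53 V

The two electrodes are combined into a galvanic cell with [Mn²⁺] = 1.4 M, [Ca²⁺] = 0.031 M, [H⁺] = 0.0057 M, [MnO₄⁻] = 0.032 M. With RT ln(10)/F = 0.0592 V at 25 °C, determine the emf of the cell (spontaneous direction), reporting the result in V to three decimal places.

+4.213 V

MnO₄⁻/Mn²⁺ is the cathode (higher E°), Ca²⁺/Ca the anode: E°cell = +1.53 − (-2.87) = +4.40 V, n = 10.
Overall: 2 MnO₄⁻(aq) + 16 H⁺(aq) + 5 Ca(s) → 2 Mn²⁺(aq) + 8 H₂O(l) + 5 Ca²⁺(aq)
Q = [Mn²⁺]^2·[Ca²⁺]^5 / ([MnO₄⁻]^2·[H⁺]^16); log Q = 31.645.
E = E° − (0.0592/n) log Q = +4.40 − (0.0592/10)(31.645) = +4.213 V.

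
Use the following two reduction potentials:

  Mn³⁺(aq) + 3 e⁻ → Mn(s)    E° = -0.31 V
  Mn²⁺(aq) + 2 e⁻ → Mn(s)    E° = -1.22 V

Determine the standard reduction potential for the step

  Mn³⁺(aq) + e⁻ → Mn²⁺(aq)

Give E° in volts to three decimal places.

+1.510 V

Sequential free energies add, so n₃E°₃ = n₁E°₁ + n₂E°₂.
With n₃ = 3, and the known step contributing 2×(-1.22) V, the unknown satisfies 1·E° = 3×(-0.31) − 2×(-1.22) = +1.510.
E° = +1.510 / 1 = +1.510 V.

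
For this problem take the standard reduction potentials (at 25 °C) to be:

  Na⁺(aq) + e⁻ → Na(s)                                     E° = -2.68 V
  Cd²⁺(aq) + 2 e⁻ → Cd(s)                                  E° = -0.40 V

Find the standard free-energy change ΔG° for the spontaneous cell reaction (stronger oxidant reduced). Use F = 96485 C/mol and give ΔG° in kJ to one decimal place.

Cd²⁺/Cd (E° = -0.40 V) is the cathode; Na⁺/Na (E° = -2.68 V) is the anode, so E°cell = +2.28 V.
Balancing electrons gives n = 2 (lcm of 2 and 1).
ΔG° = −nFE° = −(2)(96485)(+2.28) = -439,972 J = -440.0 kJ.

-440.0 kJ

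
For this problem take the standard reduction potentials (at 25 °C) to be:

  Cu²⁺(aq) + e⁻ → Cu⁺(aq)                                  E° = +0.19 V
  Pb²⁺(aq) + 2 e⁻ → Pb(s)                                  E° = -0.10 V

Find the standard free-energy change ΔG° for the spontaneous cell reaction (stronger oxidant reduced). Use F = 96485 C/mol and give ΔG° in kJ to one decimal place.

-56.0 kJ

Cu²⁺/Cu⁺ (E° = +0.19 V) is the cathode; Pb²⁺/Pb (E° = -0.10 V) is the anode, so E°cell = +0.29 V.
Balancing electrons gives n = 2 (lcm of 1 and 2).
ΔG° = −nFE° = −(2)(96485)(+0.29) = -55,961 J = -56.0 kJ.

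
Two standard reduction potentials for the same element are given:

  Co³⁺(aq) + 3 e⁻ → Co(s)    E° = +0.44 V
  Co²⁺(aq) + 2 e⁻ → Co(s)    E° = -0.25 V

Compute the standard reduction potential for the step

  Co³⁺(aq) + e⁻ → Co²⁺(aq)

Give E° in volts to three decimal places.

Sequential free energies add, so n₃E°₃ = n₁E°₁ + n₂E°₂.
With n₃ = 3, and the known step contributing 2×(-0.25) V, the unknown satisfies 1·E° = 3×(+0.44) − 2×(-0.25) = +1.820.
E° = +1.820 / 1 = +1.820 V.

+1.820 V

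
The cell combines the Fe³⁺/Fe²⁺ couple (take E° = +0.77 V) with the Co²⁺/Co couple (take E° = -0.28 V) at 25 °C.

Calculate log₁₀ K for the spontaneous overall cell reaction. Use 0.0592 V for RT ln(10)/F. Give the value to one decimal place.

35.5

Cathode: Fe³⁺/Fe²⁺; anode: Co²⁺/Co. E°cell = +1.05 V, n = 2.
log K = nE°cell / 0.0592 = (2)(+1.05) / 0.0592 = 35.5.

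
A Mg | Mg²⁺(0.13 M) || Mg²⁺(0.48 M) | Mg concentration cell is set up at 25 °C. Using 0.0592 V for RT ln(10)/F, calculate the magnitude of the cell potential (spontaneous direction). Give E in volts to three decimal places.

+0.017 V

For a concentration cell E°cell = 0. The 0.48 M side is the cathode (reduction is favoured where [Mg²⁺] is higher).
With n = 2, E = −(0.0592/2) log([Mg²⁺]ₐₙ/[Mg²⁺]꜀ₐₜ) = −(0.0592/2) log(0.13/0.48) = −(0.0592/2)(-0.567) = +0.017 V.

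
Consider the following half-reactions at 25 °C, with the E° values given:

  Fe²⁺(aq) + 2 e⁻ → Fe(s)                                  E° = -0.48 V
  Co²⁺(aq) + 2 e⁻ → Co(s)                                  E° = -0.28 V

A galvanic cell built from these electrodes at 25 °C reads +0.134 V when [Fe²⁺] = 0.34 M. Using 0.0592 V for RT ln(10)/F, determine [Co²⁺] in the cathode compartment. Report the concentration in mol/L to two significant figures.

Co²⁺/Co is the cathode, Fe²⁺/Fe the anode: E°cell = +0.20 V, n = 2.
Overall reaction: Co²⁺(aq) + Fe(s) → Co(s) + Fe²⁺(aq); Q = [Fe²⁺]^1/[Co²⁺]^1.
From E = E° − (0.0592/n) log Q: log Q = (E° − E)·n/0.0592 = (+0.20 − (+0.134))·2/0.0592 = 2.2297.
So 1·log[Co²⁺] = 1·log(0.34) − log Q = -0.4685 − (2.2297) = -2.6982; [Co²⁺] = 10^(-2.6982) ≈ 0.0020 M.

0.0020 M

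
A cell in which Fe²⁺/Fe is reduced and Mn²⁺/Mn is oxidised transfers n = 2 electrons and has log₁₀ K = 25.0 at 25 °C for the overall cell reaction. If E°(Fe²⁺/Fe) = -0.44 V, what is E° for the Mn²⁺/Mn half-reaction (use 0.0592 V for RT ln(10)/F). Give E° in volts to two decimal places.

-1.18 V

E°cell = (0.0592/n)·log K = (0.0592/2)(25.0) = +0.740 V.
Since Fe²⁺/Fe is the cathode and Mn²⁺/Mn the anode, E°cell = E°(Fe²⁺/Fe) − E°(Mn²⁺/Mn).
So E°(Mn²⁺/Mn) = E°(Fe²⁺/Fe) − E°cell = (-0.44) − (+0.740) = -1.18 V.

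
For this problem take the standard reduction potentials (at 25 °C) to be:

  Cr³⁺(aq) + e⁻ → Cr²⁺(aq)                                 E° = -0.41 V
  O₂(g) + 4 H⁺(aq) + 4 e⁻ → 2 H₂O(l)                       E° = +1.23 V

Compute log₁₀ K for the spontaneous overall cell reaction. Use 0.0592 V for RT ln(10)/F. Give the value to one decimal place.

110.8

Cathode: O₂/H₂O; anode: Cr³⁺/Cr²⁺. E°cell = +1.64 V, n = 4.
log K = nE°cell / 0.0592 = (4)(+1.64) / 0.0592 = 110.8.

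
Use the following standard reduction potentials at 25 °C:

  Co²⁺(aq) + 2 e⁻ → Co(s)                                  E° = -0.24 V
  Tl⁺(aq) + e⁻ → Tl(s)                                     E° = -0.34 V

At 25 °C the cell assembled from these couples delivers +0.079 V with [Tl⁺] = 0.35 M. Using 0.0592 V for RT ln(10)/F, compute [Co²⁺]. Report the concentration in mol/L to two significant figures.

Co²⁺/Co is the cathode, Tl⁺/Tl the anode: E°cell = +0.10 V, n = 2.
Overall reaction: Co²⁺(aq) + 2 Tl(s) → Co(s) + 2 Tl⁺(aq); Q = [Tl⁺]^2/[Co²⁺]^1.
From E = E° − (0.0592/n) log Q: log Q = (E° − E)·n/0.0592 = (+0.10 − (+0.079))·2/0.0592 = 0.7095.
So 1·log[Co²⁺] = 2·log(0.35) − log Q = -0.9119 − (0.7095) = -1.6214; [Co²⁺] = 10^(-1.6214) ≈ 0.024 M.

0.024 M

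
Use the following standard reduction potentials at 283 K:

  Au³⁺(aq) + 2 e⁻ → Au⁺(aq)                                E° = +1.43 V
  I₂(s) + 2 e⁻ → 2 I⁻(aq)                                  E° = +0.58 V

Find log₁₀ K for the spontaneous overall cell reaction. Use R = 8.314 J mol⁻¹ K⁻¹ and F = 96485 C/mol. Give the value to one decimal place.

Cathode: Au³⁺/Au⁺; anode: I₂/I⁻. E°cell = (+1.43) − (+0.58) = +0.85 V, with n = 2.
ΔG° = −nFE° = −RT ln K, so ln K = nFE°/(RT) = (2)(96485)(+0.85) / ((8.314)(283)) = 69.713.
log₁₀ K = 69.713 / ln 10 = 30.3.

30.3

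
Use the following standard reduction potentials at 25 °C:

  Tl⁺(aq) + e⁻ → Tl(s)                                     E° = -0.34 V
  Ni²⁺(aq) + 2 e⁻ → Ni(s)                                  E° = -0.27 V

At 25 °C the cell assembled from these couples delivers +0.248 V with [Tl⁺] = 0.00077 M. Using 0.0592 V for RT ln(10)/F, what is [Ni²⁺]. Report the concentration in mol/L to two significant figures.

0.61 M

Ni²⁺/Ni is the cathode, Tl⁺/Tl the anode: E°cell = +0.07 V, n = 2.
Overall reaction: Ni²⁺(aq) + 2 Tl(s) → Ni(s) + 2 Tl⁺(aq); Q = [Tl⁺]^2/[Ni²⁺]^1.
From E = E° − (0.0592/n) log Q: log Q = (E° − E)·n/0.0592 = (+0.07 − (+0.248))·2/0.0592 = -6.0135.
So 1·log[Ni²⁺] = 2·log(0.00077) − log Q = -6.2270 − (-6.0135) = -0.2135; [Ni²⁺] = 10^(-0.2135) ≈ 0.61 M.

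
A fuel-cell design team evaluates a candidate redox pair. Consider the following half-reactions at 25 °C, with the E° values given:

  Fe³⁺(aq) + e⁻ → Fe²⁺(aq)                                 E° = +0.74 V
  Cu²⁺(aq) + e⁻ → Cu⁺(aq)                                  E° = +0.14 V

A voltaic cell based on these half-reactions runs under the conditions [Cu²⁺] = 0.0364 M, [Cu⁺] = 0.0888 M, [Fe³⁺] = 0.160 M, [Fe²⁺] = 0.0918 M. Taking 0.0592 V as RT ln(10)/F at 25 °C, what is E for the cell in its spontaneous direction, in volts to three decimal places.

Fe³⁺/Fe²⁺ is the cathode (higher E°), Cu²⁺/Cu⁺ the anode: E°cell = +0.74 − (+0.14) = +0.60 V, n = 1.
Overall: Fe³⁺(aq) + Cu⁺(aq) → Fe²⁺(aq) + Cu²⁺(aq)
Q = [Fe²⁺]·[Cu²⁺] / ([Fe³⁺]·[Cu⁺]); log Q = -0.629.
E = E° − (0.0592/n) log Q = +0.60 − (0.0592/1)(-0.629) = +0.637 V.

+0.637 V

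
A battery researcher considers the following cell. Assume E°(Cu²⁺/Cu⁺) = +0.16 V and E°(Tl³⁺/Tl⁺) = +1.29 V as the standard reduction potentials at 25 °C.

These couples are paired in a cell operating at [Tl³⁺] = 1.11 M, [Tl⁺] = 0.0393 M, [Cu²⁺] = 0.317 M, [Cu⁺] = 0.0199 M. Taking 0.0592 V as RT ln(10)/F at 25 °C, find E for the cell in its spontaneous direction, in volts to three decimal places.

Tl³⁺/Tl⁺ is the cathode (higher E°), Cu²⁺/Cu⁺ the anode: E°cell = +1.29 − (+0.16) = +1.13 V, n = 2.
Overall: Tl³⁺(aq) + 2 Cu⁺(aq) → Tl⁺(aq) + 2 Cu²⁺(aq)
Q = [Tl⁺]·[Cu²⁺]^2 / ([Tl³⁺]·[Cu⁺]^2); log Q = 0.953.
E = E° − (0.0592/n) log Q = +1.13 − (0.0592/2)(0.953) = +1.102 V.

+1.102 V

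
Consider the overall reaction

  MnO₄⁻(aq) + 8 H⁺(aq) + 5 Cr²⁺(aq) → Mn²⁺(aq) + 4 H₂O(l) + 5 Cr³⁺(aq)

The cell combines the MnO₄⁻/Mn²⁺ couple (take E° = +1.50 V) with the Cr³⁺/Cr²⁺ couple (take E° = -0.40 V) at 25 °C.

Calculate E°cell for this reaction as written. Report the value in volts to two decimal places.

+1.90 V

The MnO₄⁻/Mn²⁺ couple has the higher reduction potential, so it is the cathode; Cr³⁺/Cr²⁺ is oxidised at the anode.
E°cell = E°(cathode) − E°(anode) = (+1.50) − (-0.40) = +1.90 V.
Since E°cell > 0, the reaction is spontaneous under standard conditions.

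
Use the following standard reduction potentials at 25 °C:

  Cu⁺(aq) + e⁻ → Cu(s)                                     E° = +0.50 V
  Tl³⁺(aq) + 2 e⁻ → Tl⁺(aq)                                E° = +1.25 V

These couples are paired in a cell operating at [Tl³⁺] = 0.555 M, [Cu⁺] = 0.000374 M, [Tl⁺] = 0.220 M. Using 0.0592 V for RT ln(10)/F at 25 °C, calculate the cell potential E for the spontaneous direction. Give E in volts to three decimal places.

+0.965 V

Tl³⁺/Tl⁺ is the cathode (higher E°), Cu⁺/Cu the anode: E°cell = +1.25 − (+0.50) = +0.75 V, n = 2.
Overall: Tl³⁺(aq) + 2 Cu(s) → Tl⁺(aq) + 2 Cu⁺(aq)
Q = [Tl⁺]·[Cu⁺]^2 / ([Tl³⁺]); log Q = -7.256.
E = E° − (0.0592/n) log Q = +0.75 − (0.0592/2)(-7.256) = +0.965 V.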